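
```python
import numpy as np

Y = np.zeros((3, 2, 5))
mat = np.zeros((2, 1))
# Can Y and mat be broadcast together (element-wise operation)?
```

Yes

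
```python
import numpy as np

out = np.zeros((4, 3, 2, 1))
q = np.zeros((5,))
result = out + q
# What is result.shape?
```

(4, 3, 2, 5)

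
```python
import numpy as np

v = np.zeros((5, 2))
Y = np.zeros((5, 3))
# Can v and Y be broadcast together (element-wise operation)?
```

No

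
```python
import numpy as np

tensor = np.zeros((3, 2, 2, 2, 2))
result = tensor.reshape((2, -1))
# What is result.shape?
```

(2, 24)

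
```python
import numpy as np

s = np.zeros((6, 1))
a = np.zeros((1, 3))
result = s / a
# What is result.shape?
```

(6, 3)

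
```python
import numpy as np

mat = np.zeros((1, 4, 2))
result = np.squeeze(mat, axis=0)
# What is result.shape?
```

(4, 2)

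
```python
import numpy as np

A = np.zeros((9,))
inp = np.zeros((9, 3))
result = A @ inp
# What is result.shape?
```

(3,)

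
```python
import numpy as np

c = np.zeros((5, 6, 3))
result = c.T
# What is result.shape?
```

(3, 6, 5)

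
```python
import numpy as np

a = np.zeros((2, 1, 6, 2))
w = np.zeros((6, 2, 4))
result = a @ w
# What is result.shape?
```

(2, 6, 6, 4)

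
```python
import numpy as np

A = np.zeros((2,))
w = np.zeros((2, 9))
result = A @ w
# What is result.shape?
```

(9,)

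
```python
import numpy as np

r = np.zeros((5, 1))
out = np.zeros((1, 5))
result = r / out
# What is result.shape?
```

(5, 5)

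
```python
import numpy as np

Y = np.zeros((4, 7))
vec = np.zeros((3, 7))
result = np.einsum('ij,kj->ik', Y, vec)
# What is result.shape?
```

(4, 3)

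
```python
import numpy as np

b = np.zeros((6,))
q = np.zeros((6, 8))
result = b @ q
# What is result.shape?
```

(8,)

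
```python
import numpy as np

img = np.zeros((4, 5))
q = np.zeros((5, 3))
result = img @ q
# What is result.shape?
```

(4, 3)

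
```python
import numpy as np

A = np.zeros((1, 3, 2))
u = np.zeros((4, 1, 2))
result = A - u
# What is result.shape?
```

(4, 3, 2)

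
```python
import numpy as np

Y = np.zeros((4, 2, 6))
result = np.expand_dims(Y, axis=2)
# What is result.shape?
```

(4, 2, 1, 6)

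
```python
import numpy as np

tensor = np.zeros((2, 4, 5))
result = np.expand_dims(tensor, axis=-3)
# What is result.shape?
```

(2, 1, 4, 5)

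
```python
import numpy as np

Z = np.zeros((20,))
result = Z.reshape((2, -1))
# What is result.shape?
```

(2, 10)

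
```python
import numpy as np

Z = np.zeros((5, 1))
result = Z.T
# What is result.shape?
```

(1, 5)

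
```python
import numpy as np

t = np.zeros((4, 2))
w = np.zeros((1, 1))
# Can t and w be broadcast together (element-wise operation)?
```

Yes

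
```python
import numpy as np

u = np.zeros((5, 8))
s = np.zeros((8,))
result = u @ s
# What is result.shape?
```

(5,)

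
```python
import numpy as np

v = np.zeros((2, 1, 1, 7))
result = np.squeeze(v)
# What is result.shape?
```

(2, 7)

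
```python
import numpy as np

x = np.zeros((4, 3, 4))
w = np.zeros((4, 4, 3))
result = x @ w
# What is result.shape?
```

(4, 3, 3)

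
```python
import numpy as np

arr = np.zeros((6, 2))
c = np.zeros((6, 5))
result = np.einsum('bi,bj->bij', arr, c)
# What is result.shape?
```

(6, 2, 5)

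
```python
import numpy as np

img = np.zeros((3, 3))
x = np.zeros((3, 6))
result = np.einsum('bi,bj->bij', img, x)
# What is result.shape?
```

(3, 3, 6)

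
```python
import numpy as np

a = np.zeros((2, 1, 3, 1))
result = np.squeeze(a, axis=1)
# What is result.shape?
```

(2, 3, 1)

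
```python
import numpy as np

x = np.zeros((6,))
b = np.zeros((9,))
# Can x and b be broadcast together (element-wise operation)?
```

No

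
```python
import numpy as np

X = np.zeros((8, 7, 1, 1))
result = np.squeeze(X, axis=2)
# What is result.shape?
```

(8, 7, 1)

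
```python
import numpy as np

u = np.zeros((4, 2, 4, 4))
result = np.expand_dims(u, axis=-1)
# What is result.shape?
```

(4, 2, 4, 4, 1)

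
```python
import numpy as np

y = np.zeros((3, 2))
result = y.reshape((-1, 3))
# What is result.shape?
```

(2, 3)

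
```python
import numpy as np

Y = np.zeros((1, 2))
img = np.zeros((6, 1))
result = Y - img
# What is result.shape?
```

(6, 2)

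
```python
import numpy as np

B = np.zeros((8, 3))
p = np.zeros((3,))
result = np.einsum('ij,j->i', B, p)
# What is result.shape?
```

(8,)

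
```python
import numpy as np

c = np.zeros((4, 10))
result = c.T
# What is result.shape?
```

(10, 4)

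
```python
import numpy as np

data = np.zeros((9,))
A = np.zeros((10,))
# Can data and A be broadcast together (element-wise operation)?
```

No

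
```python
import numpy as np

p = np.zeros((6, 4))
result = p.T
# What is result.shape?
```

(4, 6)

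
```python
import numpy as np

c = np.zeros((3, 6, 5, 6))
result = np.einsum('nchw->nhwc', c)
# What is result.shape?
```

(3, 5, 6, 6)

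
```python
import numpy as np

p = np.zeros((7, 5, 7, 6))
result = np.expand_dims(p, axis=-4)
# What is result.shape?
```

(7, 1, 5, 7, 6)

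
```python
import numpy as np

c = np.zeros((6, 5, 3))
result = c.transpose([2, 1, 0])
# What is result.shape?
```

(3, 5, 6)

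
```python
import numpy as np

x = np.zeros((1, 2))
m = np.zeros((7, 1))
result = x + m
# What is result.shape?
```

(7, 2)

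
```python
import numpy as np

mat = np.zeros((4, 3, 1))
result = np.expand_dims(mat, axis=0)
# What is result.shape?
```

(1, 4, 3, 1)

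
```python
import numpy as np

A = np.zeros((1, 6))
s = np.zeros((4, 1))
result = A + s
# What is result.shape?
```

(4, 6)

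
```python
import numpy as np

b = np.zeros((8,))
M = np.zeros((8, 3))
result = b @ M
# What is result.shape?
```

(3,)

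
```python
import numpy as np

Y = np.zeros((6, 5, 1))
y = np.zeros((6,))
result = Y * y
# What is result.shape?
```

(6, 5, 6)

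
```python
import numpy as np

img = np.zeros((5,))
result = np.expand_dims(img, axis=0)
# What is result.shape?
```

(1, 5)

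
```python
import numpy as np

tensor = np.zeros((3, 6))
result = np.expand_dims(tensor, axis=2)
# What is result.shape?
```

(3, 6, 1)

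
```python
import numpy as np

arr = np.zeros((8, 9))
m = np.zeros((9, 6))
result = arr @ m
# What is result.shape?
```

(8, 6)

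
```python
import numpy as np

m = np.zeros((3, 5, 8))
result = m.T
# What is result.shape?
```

(8, 5, 3)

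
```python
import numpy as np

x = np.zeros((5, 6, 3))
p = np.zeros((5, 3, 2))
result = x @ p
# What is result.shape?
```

(5, 6, 2)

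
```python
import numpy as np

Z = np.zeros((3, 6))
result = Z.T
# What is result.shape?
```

(6, 3)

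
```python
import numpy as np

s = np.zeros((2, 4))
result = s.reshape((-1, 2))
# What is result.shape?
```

(4, 2)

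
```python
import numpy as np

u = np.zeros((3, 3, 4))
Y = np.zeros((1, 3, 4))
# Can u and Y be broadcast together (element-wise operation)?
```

Yes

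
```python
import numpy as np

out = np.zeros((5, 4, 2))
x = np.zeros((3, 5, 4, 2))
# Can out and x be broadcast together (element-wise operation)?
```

Yes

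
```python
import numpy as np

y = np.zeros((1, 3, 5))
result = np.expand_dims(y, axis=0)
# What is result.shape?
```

(1, 1, 3, 5)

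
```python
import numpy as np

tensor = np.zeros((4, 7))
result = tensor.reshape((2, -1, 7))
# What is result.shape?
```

(2, 2, 7)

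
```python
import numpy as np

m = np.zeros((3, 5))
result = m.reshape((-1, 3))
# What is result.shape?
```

(5, 3)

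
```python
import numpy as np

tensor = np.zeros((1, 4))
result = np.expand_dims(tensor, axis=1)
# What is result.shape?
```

(1, 1, 4)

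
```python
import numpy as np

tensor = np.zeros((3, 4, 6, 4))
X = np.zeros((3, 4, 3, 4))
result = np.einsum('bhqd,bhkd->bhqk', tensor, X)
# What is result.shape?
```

(3, 4, 6, 3)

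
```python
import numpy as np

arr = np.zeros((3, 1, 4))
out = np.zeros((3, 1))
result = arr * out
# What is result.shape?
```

(3, 3, 4)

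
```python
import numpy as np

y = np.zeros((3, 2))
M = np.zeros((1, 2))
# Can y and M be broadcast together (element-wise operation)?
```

Yes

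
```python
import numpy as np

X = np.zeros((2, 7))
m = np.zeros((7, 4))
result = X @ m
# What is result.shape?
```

(2, 4)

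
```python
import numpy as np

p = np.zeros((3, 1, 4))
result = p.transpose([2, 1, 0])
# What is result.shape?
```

(4, 1, 3)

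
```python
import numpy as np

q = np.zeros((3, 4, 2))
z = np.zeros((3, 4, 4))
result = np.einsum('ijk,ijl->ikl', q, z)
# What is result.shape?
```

(3, 2, 4)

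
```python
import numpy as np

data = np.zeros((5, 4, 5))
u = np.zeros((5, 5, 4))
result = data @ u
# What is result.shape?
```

(5, 4, 4)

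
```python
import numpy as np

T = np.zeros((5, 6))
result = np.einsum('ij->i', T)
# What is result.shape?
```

(5,)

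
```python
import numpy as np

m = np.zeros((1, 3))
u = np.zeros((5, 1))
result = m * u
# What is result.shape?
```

(5, 3)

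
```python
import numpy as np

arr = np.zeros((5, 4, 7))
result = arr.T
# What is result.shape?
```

(7, 4, 5)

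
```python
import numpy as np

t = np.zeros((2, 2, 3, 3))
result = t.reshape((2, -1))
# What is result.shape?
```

(2, 18)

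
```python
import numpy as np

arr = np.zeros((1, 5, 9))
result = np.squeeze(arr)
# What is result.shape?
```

(5, 9)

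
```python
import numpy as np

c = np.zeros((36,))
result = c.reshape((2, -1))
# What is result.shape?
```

(2, 18)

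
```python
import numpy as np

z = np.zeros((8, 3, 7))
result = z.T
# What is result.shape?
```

(7, 3, 8)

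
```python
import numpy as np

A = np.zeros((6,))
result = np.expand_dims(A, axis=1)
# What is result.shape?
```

(6, 1)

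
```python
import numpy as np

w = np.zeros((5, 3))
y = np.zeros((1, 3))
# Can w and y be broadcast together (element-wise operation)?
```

Yes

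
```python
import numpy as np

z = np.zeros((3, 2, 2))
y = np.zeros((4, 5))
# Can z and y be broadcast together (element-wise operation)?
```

No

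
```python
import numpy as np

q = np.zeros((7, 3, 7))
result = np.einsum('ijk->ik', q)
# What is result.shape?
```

(7, 7)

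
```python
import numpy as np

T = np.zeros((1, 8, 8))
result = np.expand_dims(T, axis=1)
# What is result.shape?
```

(1, 1, 8, 8)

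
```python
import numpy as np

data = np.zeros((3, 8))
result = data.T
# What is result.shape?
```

(8, 3)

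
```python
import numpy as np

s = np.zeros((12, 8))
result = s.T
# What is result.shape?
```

(8, 12)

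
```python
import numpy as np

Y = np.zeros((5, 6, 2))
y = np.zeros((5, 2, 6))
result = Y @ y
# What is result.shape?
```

(5, 6, 6)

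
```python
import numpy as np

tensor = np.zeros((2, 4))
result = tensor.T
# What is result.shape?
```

(4, 2)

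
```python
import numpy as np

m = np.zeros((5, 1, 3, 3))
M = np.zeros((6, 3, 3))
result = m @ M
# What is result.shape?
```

(5, 6, 3, 3)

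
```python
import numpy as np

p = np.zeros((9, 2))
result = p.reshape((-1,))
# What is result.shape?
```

(18,)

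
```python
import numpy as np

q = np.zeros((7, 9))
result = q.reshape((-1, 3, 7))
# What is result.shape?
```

(3, 3, 7)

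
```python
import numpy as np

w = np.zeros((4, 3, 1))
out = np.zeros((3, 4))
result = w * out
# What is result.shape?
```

(4, 3, 4)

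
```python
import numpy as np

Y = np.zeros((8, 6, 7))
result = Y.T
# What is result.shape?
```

(7, 6, 8)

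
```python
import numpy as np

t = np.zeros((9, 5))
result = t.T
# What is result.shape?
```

(5, 9)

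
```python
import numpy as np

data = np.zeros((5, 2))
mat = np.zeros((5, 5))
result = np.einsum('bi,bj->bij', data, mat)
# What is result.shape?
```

(5, 2, 5)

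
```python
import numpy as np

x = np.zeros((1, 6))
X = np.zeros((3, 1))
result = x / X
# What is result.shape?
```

(3, 6)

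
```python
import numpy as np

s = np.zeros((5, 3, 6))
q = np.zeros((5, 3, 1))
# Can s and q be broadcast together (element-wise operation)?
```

Yes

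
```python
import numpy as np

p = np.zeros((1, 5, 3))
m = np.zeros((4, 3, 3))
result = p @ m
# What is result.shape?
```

(4, 5, 3)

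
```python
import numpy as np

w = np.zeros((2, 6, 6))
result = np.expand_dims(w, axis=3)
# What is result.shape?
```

(2, 6, 6, 1)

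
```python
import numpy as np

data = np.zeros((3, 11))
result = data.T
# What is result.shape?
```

(11, 3)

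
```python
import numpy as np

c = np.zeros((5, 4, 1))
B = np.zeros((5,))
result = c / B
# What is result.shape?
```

(5, 4, 5)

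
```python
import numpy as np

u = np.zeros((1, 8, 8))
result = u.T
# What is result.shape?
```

(8, 8, 1)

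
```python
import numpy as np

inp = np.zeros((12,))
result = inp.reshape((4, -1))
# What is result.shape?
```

(4, 3)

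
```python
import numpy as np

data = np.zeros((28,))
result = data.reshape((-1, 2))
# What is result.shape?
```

(14, 2)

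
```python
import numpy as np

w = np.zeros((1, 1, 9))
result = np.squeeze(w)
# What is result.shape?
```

(9,)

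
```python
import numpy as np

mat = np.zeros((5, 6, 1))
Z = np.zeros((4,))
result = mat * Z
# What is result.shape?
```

(5, 6, 4)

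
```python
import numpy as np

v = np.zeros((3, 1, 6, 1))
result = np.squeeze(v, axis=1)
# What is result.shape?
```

(3, 6, 1)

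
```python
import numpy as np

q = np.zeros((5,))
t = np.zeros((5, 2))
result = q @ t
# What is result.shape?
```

(2,)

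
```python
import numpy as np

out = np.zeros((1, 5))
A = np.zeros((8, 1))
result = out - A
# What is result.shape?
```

(8, 5)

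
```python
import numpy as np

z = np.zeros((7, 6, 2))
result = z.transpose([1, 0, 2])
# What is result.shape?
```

(6, 7, 2)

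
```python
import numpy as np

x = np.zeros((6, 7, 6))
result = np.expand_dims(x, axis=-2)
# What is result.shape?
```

(6, 7, 1, 6)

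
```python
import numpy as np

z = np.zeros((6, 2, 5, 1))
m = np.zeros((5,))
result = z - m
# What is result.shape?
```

(6, 2, 5, 5)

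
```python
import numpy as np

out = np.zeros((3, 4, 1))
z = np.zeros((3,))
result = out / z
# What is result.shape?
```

(3, 4, 3)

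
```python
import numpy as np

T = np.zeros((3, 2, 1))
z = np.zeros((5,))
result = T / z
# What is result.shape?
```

(3, 2, 5)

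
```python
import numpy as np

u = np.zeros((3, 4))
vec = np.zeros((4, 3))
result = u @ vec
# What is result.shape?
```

(3, 3)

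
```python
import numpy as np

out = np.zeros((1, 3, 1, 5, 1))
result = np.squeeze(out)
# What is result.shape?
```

(3, 5)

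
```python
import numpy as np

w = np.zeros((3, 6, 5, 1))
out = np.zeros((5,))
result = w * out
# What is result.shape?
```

(3, 6, 5, 5)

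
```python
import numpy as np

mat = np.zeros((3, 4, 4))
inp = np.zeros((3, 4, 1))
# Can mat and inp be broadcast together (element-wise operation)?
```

Yes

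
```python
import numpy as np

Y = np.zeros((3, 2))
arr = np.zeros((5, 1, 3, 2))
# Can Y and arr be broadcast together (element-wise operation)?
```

Yes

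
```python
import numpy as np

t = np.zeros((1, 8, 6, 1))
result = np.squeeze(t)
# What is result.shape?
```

(8, 6)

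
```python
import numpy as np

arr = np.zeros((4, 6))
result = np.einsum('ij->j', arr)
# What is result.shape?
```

(6,)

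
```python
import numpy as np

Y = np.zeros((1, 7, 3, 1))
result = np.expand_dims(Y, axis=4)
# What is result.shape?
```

(1, 7, 3, 1, 1)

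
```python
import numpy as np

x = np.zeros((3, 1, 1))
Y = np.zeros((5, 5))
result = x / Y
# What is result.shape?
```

(3, 5, 5)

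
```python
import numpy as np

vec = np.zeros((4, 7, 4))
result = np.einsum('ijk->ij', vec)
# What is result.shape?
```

(4, 7)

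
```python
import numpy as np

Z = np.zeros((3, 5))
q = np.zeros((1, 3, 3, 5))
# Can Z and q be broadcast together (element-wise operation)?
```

Yes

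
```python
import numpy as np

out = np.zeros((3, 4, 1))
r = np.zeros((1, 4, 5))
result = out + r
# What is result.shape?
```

(3, 4, 5)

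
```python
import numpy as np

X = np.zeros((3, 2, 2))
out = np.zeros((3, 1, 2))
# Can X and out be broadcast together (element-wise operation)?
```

Yes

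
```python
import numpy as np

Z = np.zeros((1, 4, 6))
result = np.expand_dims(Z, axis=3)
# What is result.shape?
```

(1, 4, 6, 1)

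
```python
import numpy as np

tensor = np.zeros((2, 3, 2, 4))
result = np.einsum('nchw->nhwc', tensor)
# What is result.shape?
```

(2, 2, 4, 3)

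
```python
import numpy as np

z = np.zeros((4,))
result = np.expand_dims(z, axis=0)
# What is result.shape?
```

(1, 4)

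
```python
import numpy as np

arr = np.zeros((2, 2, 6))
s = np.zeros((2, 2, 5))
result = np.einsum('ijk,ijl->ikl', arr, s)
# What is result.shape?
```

(2, 6, 5)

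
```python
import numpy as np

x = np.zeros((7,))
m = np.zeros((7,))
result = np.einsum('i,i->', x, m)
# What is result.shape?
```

()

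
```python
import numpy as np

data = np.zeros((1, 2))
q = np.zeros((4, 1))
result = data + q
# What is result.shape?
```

(4, 2)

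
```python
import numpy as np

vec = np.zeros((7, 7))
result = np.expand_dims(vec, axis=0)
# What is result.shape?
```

(1, 7, 7)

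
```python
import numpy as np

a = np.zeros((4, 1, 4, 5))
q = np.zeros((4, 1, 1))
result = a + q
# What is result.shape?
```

(4, 4, 4, 5)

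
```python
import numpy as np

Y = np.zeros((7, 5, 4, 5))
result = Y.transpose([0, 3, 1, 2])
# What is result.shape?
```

(7, 5, 5, 4)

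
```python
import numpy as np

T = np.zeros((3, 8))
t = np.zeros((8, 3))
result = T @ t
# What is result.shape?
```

(3, 3)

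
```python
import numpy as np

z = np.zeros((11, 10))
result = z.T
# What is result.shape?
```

(10, 11)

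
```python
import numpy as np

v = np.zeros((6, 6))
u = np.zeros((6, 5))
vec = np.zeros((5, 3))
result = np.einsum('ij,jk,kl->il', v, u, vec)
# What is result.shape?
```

(6, 3)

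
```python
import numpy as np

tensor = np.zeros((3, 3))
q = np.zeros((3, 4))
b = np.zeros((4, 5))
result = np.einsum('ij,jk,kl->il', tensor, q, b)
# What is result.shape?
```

(3, 5)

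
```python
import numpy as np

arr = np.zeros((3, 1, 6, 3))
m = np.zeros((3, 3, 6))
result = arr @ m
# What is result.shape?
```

(3, 3, 6, 6)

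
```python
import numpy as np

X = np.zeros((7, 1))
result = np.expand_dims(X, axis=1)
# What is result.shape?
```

(7, 1, 1)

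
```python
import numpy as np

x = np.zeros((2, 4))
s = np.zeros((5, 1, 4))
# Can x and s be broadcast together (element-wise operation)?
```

Yes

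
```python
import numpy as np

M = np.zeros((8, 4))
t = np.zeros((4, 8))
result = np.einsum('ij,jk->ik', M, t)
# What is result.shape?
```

(8, 8)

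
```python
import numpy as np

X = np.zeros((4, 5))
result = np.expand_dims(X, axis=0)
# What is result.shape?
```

(1, 4, 5)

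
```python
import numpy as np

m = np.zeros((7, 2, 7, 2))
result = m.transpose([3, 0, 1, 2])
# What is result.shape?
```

(2, 7, 2, 7)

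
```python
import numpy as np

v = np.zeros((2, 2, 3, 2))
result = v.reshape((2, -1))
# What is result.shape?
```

(2, 12)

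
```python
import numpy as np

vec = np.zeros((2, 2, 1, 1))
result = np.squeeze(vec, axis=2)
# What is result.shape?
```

(2, 2, 1)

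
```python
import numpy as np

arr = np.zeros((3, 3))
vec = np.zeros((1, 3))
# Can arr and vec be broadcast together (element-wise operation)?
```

Yes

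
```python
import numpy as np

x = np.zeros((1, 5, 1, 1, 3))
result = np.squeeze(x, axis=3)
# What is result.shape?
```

(1, 5, 1, 3)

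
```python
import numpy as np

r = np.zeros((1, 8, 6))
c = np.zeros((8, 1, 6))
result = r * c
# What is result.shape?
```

(8, 8, 6)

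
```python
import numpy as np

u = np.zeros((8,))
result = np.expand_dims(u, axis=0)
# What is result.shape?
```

(1, 8)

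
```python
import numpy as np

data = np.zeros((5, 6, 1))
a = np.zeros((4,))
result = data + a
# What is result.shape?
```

(5, 6, 4)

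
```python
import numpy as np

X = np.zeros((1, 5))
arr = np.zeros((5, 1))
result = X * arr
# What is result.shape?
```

(5, 5)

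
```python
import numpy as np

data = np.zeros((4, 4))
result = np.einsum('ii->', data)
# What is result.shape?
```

()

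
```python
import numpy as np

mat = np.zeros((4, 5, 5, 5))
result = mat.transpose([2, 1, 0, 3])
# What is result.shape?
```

(5, 5, 4, 5)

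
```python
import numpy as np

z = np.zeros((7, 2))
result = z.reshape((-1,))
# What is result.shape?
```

(14,)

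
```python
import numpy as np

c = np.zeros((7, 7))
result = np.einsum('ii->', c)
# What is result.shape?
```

()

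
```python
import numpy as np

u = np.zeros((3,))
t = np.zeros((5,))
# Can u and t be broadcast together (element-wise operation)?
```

No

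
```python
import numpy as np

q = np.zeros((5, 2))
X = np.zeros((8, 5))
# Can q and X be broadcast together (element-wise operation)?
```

No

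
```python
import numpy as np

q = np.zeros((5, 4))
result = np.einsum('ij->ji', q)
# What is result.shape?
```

(4, 5)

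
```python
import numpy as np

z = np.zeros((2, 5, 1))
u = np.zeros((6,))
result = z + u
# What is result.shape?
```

(2, 5, 6)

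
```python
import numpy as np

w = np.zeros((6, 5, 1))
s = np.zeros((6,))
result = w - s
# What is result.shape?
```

(6, 5, 6)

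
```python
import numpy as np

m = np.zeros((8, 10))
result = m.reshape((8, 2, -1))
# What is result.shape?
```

(8, 2, 5)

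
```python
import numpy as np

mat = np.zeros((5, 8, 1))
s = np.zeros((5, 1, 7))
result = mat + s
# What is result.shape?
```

(5, 8, 7)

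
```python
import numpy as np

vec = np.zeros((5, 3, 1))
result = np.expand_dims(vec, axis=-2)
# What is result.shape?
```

(5, 3, 1, 1)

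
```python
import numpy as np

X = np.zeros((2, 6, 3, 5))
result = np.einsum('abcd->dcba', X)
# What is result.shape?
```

(5, 3, 6, 2)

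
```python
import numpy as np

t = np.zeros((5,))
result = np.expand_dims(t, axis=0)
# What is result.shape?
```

(1, 5)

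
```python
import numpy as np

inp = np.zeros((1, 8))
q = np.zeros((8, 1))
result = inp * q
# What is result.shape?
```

(8, 8)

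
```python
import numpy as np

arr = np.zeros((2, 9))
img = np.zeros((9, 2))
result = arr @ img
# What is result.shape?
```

(2, 2)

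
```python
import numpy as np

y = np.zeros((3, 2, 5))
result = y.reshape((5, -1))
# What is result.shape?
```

(5, 6)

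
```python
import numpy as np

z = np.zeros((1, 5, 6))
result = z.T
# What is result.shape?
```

(6, 5, 1)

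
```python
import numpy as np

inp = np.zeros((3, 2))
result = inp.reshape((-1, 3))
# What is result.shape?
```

(2, 3)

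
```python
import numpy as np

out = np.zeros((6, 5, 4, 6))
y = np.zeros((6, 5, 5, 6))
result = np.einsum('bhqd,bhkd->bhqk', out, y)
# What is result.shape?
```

(6, 5, 4, 5)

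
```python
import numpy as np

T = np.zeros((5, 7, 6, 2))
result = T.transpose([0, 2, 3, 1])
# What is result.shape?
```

(5, 6, 2, 7)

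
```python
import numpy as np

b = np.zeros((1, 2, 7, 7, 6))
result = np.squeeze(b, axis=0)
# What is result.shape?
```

(2, 7, 7, 6)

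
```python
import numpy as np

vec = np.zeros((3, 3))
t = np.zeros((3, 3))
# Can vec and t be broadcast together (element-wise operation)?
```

Yes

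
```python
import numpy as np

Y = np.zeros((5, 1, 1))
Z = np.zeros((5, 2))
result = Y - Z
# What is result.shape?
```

(5, 5, 2)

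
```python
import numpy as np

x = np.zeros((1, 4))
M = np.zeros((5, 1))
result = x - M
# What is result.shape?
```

(5, 4)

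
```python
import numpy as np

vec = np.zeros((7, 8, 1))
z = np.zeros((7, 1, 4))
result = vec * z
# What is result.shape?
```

(7, 8, 4)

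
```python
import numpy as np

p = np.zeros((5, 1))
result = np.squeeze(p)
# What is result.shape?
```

(5,)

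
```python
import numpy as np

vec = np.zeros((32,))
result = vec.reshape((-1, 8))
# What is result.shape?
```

(4, 8)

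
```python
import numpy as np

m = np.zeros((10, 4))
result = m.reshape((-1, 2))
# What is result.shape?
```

(20, 2)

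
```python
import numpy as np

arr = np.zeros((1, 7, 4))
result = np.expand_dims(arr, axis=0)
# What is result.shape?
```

(1, 1, 7, 4)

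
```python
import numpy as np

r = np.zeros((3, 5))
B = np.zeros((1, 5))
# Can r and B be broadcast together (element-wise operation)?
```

Yes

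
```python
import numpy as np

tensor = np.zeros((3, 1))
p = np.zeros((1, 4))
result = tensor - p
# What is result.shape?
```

(3, 4)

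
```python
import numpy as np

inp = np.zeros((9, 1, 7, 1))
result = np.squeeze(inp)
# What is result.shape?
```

(9, 7)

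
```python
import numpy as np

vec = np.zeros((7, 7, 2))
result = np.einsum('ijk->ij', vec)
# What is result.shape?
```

(7, 7)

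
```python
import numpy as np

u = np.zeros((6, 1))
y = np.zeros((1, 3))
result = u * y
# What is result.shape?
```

(6, 3)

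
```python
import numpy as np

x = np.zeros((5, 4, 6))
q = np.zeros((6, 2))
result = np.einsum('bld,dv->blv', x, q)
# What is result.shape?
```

(5, 4, 2)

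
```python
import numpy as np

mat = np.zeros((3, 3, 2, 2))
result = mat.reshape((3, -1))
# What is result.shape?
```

(3, 12)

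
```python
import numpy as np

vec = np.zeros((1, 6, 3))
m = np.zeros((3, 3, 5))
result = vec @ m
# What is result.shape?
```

(3, 6, 5)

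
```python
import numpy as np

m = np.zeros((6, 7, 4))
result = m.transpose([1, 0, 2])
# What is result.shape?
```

(7, 6, 4)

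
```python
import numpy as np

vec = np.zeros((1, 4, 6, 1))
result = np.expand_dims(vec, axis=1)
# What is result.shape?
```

(1, 1, 4, 6, 1)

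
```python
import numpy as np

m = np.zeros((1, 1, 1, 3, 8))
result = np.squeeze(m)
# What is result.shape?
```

(3, 8)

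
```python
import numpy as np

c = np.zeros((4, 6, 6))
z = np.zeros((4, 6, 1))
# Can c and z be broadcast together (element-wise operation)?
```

Yes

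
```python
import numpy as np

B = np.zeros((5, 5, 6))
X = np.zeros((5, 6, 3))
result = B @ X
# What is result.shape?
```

(5, 5, 3)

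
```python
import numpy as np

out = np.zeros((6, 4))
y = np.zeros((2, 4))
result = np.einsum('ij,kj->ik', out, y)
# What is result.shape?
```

(6, 2)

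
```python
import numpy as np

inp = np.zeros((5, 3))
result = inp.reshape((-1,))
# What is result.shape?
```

(15,)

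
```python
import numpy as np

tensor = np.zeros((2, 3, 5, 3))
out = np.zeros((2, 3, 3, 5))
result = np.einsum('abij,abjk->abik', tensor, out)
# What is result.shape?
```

(2, 3, 5, 5)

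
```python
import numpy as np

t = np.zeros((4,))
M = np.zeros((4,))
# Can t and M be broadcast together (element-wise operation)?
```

Yes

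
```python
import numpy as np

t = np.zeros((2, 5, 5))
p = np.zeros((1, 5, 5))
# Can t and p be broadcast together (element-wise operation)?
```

Yes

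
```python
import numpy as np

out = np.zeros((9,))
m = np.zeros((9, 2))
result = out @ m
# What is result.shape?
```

(2,)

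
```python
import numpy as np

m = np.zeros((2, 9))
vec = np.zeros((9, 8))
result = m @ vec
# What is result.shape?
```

(2, 8)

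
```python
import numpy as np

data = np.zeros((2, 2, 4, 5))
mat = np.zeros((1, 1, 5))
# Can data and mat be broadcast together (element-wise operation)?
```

Yes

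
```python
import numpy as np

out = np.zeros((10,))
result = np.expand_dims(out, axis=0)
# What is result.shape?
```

(1, 10)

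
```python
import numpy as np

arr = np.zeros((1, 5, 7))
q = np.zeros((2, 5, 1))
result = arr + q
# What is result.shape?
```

(2, 5, 7)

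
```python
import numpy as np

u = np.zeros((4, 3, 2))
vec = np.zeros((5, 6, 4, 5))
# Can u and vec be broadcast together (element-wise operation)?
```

No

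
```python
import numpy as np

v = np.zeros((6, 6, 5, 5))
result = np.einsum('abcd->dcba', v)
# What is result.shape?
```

(5, 5, 6, 6)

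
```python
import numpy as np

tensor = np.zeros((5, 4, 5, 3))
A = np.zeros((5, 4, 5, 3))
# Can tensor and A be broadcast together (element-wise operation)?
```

Yes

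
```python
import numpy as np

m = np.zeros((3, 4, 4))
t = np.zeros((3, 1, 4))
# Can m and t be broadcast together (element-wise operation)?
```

Yes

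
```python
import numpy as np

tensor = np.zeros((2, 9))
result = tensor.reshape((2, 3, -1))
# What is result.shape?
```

(2, 3, 3)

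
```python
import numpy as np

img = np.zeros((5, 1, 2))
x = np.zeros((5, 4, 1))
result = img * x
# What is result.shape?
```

(5, 4, 2)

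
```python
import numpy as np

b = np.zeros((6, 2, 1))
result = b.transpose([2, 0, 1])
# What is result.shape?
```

(1, 6, 2)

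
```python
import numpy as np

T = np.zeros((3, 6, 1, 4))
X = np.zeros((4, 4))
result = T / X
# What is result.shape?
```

(3, 6, 4, 4)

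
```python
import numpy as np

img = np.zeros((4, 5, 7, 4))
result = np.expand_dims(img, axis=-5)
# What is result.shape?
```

(1, 4, 5, 7, 4)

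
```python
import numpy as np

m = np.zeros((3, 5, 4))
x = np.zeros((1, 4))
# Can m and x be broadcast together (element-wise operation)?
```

Yes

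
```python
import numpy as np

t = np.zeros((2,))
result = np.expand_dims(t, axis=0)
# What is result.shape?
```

(1, 2)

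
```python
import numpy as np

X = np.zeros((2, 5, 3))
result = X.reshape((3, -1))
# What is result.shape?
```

(3, 10)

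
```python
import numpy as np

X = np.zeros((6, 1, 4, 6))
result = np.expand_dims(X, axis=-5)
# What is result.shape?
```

(1, 6, 1, 4, 6)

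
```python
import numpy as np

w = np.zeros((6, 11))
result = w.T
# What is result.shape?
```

(11, 6)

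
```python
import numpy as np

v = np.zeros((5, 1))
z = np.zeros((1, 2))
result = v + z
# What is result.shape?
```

(5, 2)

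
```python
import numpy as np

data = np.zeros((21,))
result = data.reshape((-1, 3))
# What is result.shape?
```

(7, 3)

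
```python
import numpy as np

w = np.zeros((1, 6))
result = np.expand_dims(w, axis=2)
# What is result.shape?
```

(1, 6, 1)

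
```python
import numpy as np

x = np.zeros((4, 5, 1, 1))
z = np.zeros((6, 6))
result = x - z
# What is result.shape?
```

(4, 5, 6, 6)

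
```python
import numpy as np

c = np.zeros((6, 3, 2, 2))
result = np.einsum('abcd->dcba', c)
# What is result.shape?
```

(2, 2, 3, 6)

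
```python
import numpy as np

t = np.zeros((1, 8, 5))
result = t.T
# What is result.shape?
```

(5, 8, 1)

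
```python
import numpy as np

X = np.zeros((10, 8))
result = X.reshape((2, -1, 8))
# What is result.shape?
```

(2, 5, 8)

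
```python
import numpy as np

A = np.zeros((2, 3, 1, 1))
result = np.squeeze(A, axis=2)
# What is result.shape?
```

(2, 3, 1)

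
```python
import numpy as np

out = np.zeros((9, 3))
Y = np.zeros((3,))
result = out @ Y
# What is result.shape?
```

(9,)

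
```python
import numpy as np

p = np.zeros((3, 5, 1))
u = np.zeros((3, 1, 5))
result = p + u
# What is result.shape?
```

(3, 5, 5)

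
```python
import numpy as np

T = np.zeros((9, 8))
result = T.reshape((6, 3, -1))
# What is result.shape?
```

(6, 3, 4)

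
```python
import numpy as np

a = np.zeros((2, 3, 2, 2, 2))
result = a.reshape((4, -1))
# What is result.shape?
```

(4, 12)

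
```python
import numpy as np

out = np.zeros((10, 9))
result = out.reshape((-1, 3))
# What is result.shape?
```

(30, 3)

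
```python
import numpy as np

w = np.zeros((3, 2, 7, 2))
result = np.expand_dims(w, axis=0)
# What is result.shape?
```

(1, 3, 2, 7, 2)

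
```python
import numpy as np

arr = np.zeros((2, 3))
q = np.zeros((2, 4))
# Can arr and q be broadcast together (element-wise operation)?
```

No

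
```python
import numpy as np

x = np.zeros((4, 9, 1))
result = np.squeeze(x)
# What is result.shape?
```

(4, 9)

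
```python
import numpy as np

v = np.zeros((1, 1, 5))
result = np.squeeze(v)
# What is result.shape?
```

(5,)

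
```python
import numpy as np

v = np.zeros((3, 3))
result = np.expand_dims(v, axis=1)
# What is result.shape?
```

(3, 1, 3)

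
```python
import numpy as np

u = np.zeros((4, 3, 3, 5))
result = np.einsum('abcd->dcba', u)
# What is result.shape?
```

(5, 3, 3, 4)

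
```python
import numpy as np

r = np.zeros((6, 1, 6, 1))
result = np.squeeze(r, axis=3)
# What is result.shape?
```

(6, 1, 6)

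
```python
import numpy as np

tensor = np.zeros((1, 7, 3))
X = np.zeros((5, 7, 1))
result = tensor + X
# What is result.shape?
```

(5, 7, 3)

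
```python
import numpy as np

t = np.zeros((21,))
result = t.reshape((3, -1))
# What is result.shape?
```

(3, 7)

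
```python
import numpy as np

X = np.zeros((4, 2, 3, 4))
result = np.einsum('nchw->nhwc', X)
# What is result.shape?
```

(4, 3, 4, 2)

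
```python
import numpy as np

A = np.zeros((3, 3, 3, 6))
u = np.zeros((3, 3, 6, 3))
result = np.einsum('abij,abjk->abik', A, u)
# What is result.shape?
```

(3, 3, 3, 3)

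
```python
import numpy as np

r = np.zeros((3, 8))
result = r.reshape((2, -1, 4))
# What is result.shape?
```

(2, 3, 4)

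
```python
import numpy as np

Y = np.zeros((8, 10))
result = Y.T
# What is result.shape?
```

(10, 8)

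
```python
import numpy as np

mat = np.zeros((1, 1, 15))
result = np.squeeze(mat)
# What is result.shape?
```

(15,)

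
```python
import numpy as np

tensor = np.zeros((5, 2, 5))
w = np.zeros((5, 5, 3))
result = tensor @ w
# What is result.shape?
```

(5, 2, 3)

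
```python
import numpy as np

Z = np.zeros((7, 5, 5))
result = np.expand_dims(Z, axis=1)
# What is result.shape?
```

(7, 1, 5, 5)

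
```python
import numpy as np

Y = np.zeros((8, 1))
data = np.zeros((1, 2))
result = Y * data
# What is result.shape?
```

(8, 2)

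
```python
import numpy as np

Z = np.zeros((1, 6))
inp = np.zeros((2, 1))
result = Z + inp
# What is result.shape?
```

(2, 6)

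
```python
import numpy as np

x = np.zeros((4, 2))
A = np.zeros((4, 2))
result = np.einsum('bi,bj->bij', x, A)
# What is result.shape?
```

(4, 2, 2)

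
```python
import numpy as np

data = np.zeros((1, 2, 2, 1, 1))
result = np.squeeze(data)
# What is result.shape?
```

(2, 2)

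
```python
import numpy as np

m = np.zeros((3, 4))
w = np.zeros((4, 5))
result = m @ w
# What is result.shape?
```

(3, 5)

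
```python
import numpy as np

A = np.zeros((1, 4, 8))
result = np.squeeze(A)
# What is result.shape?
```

(4, 8)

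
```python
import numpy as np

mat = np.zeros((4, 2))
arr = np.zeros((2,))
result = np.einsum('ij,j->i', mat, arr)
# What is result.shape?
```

(4,)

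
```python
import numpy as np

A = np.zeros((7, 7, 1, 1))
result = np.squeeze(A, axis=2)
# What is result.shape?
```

(7, 7, 1)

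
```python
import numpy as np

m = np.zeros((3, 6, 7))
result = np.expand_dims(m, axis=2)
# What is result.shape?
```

(3, 6, 1, 7)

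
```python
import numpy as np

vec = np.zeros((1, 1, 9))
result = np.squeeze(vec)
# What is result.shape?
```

(9,)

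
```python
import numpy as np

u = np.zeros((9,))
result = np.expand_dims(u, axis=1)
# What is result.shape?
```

(9, 1)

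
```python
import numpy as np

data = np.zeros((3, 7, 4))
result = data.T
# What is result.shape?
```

(4, 7, 3)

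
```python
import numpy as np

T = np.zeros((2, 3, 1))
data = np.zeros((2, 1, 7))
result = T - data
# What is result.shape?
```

(2, 3, 7)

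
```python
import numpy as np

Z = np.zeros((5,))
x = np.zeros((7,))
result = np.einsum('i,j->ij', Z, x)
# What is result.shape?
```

(5, 7)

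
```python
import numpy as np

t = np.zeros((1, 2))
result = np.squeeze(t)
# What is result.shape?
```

(2,)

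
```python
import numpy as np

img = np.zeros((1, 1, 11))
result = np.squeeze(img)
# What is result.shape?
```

(11,)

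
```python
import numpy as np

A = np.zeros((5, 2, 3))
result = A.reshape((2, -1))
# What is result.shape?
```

(2, 15)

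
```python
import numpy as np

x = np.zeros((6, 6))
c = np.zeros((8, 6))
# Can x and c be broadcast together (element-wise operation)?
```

No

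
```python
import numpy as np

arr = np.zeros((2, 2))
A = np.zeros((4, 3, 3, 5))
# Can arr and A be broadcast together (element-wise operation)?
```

No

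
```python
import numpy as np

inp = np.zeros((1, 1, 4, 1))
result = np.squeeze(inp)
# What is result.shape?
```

(4,)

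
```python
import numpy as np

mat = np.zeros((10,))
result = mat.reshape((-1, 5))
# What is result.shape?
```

(2, 5)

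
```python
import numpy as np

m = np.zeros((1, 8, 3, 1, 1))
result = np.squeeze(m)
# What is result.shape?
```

(8, 3)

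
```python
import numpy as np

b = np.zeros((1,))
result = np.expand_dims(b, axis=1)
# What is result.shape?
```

(1, 1)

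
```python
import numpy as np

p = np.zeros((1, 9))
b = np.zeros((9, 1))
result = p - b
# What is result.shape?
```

(9, 9)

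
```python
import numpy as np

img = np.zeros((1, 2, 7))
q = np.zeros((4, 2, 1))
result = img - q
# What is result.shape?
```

(4, 2, 7)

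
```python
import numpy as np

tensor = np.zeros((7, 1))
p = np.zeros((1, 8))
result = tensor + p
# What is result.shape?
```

(7, 8)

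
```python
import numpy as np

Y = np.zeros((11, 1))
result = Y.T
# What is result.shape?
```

(1, 11)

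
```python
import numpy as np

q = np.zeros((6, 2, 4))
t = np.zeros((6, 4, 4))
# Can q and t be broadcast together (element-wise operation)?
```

No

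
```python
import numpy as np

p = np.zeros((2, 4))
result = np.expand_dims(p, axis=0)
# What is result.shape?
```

(1, 2, 4)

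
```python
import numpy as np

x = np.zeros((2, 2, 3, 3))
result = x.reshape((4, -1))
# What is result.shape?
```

(4, 9)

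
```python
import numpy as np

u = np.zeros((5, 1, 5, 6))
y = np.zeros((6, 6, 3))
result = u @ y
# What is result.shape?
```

(5, 6, 5, 3)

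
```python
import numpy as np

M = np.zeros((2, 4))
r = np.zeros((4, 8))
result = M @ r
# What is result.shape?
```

(2, 8)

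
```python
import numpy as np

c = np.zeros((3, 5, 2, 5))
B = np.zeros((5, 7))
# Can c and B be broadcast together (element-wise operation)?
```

No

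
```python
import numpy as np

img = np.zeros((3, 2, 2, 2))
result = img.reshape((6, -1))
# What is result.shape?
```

(6, 4)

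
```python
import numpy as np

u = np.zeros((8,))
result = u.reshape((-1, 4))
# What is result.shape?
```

(2, 4)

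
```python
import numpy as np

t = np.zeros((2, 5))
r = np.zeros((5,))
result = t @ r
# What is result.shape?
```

(2,)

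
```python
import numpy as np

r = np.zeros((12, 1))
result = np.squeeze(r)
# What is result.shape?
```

(12,)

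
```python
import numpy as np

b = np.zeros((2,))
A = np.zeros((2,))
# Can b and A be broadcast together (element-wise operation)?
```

Yes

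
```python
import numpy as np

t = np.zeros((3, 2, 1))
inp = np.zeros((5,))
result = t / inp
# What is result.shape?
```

(3, 2, 5)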